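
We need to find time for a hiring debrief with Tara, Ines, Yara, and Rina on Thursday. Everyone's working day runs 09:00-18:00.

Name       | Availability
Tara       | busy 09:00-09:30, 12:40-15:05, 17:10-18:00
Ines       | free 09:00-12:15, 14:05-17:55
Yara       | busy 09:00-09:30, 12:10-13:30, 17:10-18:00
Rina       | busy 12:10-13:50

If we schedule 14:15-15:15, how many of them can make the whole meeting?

3

Tara free: 09:30-12:40, 15:05-17:10 (invert busy blocks within the working day).
Ines free: 09:00-12:15, 14:05-17:55.
Yara free: 09:30-12:10, 13:30-17:10 (invert busy blocks within the working day).
Rina free: 09:00-12:10, 13:50-18:00 (invert busy blocks within the working day).
Ines, Yara, and Rina can make the full 14:15-15:15 slot — that's 3.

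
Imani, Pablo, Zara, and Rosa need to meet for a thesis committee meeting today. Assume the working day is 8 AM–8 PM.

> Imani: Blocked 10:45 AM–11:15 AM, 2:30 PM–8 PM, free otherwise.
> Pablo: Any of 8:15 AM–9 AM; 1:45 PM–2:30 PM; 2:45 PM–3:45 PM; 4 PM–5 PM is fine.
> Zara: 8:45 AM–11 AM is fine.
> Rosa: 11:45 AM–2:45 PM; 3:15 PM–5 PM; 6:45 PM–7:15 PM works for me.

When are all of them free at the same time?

Imani free: 08:00-10:45, 11:15-14:30 (invert busy blocks within the working day).
Pablo free: 08:15-09:00, 13:45-14:30, 14:45-15:45, 16:00-17:00.
Zara free: 08:45-11:00.
Rosa free: 11:45-14:45, 15:15-17:00, 18:45-19:15.
Imani ∩ Pablo: 08:15-09:00, 13:45-14:30.
Imani ∩ Pablo ∩ Zara: 08:45-09:00.
Imani ∩ Pablo ∩ Zara ∩ Rosa: ∅.
There is no time when everyone is free.

none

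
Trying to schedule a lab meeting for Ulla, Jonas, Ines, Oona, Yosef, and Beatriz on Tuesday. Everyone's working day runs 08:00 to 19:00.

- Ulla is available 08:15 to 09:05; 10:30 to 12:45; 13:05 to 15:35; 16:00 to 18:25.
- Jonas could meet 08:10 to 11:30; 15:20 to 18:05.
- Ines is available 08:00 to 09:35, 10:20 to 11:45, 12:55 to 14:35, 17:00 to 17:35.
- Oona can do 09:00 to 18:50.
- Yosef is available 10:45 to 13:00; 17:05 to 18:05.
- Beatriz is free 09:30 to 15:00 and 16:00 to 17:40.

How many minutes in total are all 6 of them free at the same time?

Ulla ∩ Jonas: 08:15-09:05, 10:30-11:30, 15:20-15:35, 16:00-18:05.
Ulla ∩ Jonas ∩ Ines: 08:15-09:05, 10:30-11:30, 17:00-17:35.
Ulla ∩ Jonas ∩ Ines ∩ Oona: 09:00-09:05, 10:30-11:30, 17:00-17:35.
Ulla ∩ Jonas ∩ Ines ∩ Oona ∩ Yosef: 10:45-11:30, 17:05-17:35.
Ulla ∩ Jonas ∩ Ines ∩ Oona ∩ Yosef ∩ Beatriz: 10:45-11:30, 17:05-17:35.
Summing the common windows: 45 + 30 = 75 minutes.

75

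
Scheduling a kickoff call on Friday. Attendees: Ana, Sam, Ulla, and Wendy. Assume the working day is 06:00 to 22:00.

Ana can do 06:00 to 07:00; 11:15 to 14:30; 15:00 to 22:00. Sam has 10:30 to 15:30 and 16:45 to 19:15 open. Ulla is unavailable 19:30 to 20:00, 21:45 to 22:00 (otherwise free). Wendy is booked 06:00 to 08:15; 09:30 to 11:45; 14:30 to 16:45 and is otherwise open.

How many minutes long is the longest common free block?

Ana free: 06:00-07:00, 11:15-14:30, 15:00-22:00.
Sam free: 10:30-15:30, 16:45-19:15.
Ulla free: 06:00-19:30, 20:00-21:45 (invert busy blocks within the working day).
Wendy free: 08:15-09:30, 11:45-14:30, 16:45-22:00 (invert busy blocks within the working day).
Ana ∩ Sam: 11:15-14:30, 15:00-15:30, 16:45-19:15.
Ana ∩ Sam ∩ Ulla: 11:15-14:30, 15:00-15:30, 16:45-19:15.
Ana ∩ Sam ∩ Ulla ∩ Wendy: 11:45-14:30, 16:45-19:15.
So the common availability across everyone is 11:45-14:30, 16:45-19:15.
The longest is 11:45-14:30 at 165 minutes.

165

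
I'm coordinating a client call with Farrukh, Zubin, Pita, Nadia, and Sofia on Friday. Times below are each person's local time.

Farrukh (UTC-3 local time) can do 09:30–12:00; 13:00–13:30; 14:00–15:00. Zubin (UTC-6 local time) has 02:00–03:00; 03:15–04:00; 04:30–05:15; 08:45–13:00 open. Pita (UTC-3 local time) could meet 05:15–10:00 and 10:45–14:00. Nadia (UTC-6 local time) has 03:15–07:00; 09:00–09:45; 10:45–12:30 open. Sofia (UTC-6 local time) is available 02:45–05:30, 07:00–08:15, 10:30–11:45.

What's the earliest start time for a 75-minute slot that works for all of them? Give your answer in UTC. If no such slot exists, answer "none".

Farrukh in UTC: 12:30-15:00, 16:00-16:30, 17:00-18:00 (add 3h to convert from UTC-3).
Zubin in UTC: 08:00-09:00, 09:15-10:00, 10:30-11:15, 14:45-19:00 (add 6h to convert from UTC-6).
Pita in UTC: 08:15-13:00, 13:45-17:00 (add 3h to convert from UTC-3).
Nadia in UTC: 09:15-13:00, 15:00-15:45, 16:45-18:30 (add 6h to convert from UTC-6).
Sofia in UTC: 08:45-11:30, 13:00-14:15, 16:30-17:45 (add 6h to convert from UTC-6).
Farrukh ∩ Zubin: 14:45-15:00, 16:00-16:30, 17:00-18:00.
Farrukh ∩ Zubin ∩ Pita: 14:45-15:00, 16:00-16:30.
Farrukh ∩ Zubin ∩ Pita ∩ Nadia: ∅.
Farrukh ∩ Zubin ∩ Pita ∩ Nadia ∩ Sofia: ∅.
There is no time when everyone is free.
No common window is at least 75 minutes long.

none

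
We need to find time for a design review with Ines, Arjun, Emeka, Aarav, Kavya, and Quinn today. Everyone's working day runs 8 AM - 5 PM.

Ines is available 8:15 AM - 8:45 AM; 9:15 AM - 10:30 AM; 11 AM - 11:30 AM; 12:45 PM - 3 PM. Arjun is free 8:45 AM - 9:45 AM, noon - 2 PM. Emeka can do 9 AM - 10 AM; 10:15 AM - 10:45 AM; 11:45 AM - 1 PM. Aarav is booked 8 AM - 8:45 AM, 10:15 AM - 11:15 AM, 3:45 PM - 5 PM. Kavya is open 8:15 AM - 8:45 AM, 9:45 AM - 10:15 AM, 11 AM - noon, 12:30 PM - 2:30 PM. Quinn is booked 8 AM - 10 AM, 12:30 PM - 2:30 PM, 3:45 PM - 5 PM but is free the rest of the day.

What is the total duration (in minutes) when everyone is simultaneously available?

Ines free: 08:15-08:45, 09:15-10:30, 11:00-11:30, 12:45-15:00.
Arjun free: 08:45-09:45, 12:00-14:00.
Emeka free: 09:00-10:00, 10:15-10:45, 11:45-13:00.
Aarav free: 08:45-10:15, 11:15-15:45 (invert busy blocks within the working day).
Kavya free: 08:15-08:45, 09:45-10:15, 11:00-12:00, 12:30-14:30.
Quinn free: 10:00-12:30, 14:30-15:45 (invert busy blocks within the working day).
Ines ∩ Arjun: 09:15-09:45, 12:45-14:00.
Ines ∩ Arjun ∩ Emeka: 09:15-09:45, 12:45-13:00.
Ines ∩ Arjun ∩ Emeka ∩ Aarav: 09:15-09:45, 12:45-13:00.
Ines ∩ Arjun ∩ Emeka ∩ Aarav ∩ Kavya: 12:45-13:00.
Ines ∩ Arjun ∩ Emeka ∩ Aarav ∩ Kavya ∩ Quinn: ∅.
There is no time when everyone is free.
There is no common window, so the total is 0 minutes.

0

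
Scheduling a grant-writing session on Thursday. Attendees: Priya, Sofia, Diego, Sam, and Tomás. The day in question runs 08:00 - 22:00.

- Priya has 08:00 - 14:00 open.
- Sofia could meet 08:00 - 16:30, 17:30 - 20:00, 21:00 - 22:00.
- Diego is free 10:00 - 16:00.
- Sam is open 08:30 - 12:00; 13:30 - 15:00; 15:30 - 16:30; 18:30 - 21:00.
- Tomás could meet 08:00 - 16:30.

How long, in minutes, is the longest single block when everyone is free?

120

Priya ∩ Sofia: 08:00-14:00.
Priya ∩ Sofia ∩ Diego: 10:00-14:00.
Priya ∩ Sofia ∩ Diego ∩ Sam: 10:00-12:00, 13:30-14:00.
Priya ∩ Sofia ∩ Diego ∩ Sam ∩ Tomás: 10:00-12:00, 13:30-14:00.
The longest is 10:00-12:00 at 120 minutes.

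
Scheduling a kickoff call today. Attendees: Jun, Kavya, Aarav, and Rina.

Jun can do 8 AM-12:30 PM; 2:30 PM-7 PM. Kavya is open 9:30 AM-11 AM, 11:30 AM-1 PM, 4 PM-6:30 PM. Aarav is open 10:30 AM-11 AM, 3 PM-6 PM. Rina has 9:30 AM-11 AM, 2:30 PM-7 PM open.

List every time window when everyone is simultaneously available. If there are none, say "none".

10:30-11:00, 16:00-18:00

Jun ∩ Kavya: 09:30-11:00, 11:30-12:30, 16:00-18:30.
Jun ∩ Kavya ∩ Aarav: 10:30-11:00, 16:00-18:00.
Jun ∩ Kavya ∩ Aarav ∩ Rina: 10:30-11:00, 16:00-18:00.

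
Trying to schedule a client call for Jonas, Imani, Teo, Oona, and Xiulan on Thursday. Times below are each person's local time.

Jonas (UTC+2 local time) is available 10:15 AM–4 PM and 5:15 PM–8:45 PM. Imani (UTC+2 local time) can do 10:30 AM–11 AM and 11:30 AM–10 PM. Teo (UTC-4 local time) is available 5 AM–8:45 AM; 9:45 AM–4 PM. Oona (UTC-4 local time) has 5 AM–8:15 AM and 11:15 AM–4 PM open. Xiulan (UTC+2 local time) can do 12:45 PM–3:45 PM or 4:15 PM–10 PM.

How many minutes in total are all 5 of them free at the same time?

300

Jonas in UTC: 08:15-14:00, 15:15-18:45 (subtract 2h to convert from UTC+2).
Imani in UTC: 08:30-09:00, 09:30-20:00 (subtract 2h to convert from UTC+2).
Teo in UTC: 09:00-12:45, 13:45-20:00 (add 4h to convert from UTC-4).
Oona in UTC: 09:00-12:15, 15:15-20:00 (add 4h to convert from UTC-4).
Xiulan in UTC: 10:45-13:45, 14:15-20:00 (subtract 2h to convert from UTC+2).
Jonas ∩ Imani: 08:30-09:00, 09:30-14:00, 15:15-18:45.
Jonas ∩ Imani ∩ Teo: 09:30-12:45, 13:45-14:00, 15:15-18:45.
Jonas ∩ Imani ∩ Teo ∩ Oona: 09:30-12:15, 15:15-18:45.
Jonas ∩ Imani ∩ Teo ∩ Oona ∩ Xiulan: 10:45-12:15, 15:15-18:45.
So the common availability across everyone is 10:45-12:15, 15:15-18:45.
Summing the common windows: 90 + 210 = 300 minutes.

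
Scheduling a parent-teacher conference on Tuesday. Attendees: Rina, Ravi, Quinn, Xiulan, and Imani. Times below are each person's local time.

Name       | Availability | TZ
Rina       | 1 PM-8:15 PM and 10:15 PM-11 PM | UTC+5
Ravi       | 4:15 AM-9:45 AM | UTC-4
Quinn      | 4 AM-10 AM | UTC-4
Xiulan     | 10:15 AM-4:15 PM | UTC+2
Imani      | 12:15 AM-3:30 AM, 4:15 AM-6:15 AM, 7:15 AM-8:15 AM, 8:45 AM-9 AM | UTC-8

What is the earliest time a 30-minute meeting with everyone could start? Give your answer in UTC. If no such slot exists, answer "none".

08:15

Rina in UTC: 08:00-15:15, 17:15-18:00 (subtract 5h to convert from UTC+5).
Ravi in UTC: 08:15-13:45 (add 4h to convert from UTC-4).
Quinn in UTC: 08:00-14:00 (add 4h to convert from UTC-4).
Xiulan in UTC: 08:15-14:15 (subtract 2h to convert from UTC+2).
Imani in UTC: 08:15-11:30, 12:15-14:15, 15:15-16:15, 16:45-17:00 (add 8h to convert from UTC-8).
Rina ∩ Ravi: 08:15-13:45.
Rina ∩ Ravi ∩ Quinn: 08:15-13:45.
Rina ∩ Ravi ∩ Quinn ∩ Xiulan: 08:15-13:45.
Rina ∩ Ravi ∩ Quinn ∩ Xiulan ∩ Imani: 08:15-11:30, 12:15-13:45.
The first common window of at least 30 minutes is 08:15-11:30, so the earliest start is 08:15.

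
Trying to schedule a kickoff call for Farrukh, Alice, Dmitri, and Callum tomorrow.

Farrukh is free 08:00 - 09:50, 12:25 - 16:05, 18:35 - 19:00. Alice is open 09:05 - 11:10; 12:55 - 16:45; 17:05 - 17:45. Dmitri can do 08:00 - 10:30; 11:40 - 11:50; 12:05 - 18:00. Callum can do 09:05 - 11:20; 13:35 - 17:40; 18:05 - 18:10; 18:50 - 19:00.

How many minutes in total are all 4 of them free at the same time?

Farrukh ∩ Alice: 09:05-09:50, 12:55-16:05.
Farrukh ∩ Alice ∩ Dmitri: 09:05-09:50, 12:55-16:05.
Farrukh ∩ Alice ∩ Dmitri ∩ Callum: 09:05-09:50, 13:35-16:05.
Those are the intersection windows.
Summing the common windows: 45 + 150 = 195 minutes.

195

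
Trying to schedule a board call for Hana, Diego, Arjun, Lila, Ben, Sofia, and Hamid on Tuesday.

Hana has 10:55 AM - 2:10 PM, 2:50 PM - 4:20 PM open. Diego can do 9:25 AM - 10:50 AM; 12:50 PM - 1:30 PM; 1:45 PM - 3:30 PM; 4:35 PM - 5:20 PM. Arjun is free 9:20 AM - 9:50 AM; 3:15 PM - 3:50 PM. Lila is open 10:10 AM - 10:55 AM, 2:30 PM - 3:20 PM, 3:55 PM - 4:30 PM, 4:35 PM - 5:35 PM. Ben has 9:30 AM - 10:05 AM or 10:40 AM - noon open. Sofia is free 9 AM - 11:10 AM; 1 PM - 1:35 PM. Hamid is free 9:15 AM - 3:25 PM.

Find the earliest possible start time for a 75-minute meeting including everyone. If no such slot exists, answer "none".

none

Hana ∩ Diego: 12:50-13:30, 13:45-14:10, 14:50-15:30.
Hana ∩ Diego ∩ Arjun: 15:15-15:30.
Hana ∩ Diego ∩ Arjun ∩ Lila: 15:15-15:20.
Hana ∩ Diego ∩ Arjun ∩ Lila ∩ Ben: ∅.
Hana ∩ Diego ∩ Arjun ∩ Lila ∩ Ben ∩ Sofia: ∅.
Hana ∩ Diego ∩ Arjun ∩ Lila ∩ Ben ∩ Sofia ∩ Hamid: ∅.
There is no time when everyone is free.
No common window is at least 75 minutes long.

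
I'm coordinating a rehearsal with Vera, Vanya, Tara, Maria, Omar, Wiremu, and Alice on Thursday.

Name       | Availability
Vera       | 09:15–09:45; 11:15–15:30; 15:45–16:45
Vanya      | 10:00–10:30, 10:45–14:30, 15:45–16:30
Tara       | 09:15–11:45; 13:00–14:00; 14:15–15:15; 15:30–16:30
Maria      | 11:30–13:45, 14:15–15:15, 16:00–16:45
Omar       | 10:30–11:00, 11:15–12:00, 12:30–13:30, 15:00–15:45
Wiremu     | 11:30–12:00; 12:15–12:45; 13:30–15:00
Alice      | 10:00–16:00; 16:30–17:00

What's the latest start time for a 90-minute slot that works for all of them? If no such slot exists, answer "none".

none

Vera ∩ Vanya: 11:15-14:30, 15:45-16:30.
Vera ∩ Vanya ∩ Tara: 11:15-11:45, 13:00-14:00, 14:15-14:30, 15:45-16:30.
Vera ∩ Vanya ∩ Tara ∩ Maria: 11:30-11:45, 13:00-13:45, 14:15-14:30, 16:00-16:30.
Vera ∩ Vanya ∩ Tara ∩ Maria ∩ Omar: 11:30-11:45, 13:00-13:30.
Vera ∩ Vanya ∩ Tara ∩ Maria ∩ Omar ∩ Wiremu: 11:30-11:45.
Vera ∩ Vanya ∩ Tara ∩ Maria ∩ Omar ∩ Wiremu ∩ Alice: 11:30-11:45.
No common window is at least 90 minutes long.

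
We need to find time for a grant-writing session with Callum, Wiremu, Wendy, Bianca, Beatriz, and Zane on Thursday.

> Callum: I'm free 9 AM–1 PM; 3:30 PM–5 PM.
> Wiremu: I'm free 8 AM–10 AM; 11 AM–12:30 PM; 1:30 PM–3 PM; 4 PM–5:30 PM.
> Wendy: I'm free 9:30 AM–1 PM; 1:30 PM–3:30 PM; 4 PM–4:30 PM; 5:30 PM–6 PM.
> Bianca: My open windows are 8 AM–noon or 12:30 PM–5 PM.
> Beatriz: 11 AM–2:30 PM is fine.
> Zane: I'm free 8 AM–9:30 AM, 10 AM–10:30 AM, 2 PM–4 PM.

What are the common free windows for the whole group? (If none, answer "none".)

none

Callum ∩ Wiremu: 09:00-10:00, 11:00-12:30, 16:00-17:00.
Callum ∩ Wiremu ∩ Wendy: 09:30-10:00, 11:00-12:30, 16:00-16:30.
Callum ∩ Wiremu ∩ Wendy ∩ Bianca: 09:30-10:00, 11:00-12:00, 16:00-16:30.
Callum ∩ Wiremu ∩ Wendy ∩ Bianca ∩ Beatriz: 11:00-12:00.
Callum ∩ Wiremu ∩ Wendy ∩ Bianca ∩ Beatriz ∩ Zane: ∅.
There is no time when everyone is free.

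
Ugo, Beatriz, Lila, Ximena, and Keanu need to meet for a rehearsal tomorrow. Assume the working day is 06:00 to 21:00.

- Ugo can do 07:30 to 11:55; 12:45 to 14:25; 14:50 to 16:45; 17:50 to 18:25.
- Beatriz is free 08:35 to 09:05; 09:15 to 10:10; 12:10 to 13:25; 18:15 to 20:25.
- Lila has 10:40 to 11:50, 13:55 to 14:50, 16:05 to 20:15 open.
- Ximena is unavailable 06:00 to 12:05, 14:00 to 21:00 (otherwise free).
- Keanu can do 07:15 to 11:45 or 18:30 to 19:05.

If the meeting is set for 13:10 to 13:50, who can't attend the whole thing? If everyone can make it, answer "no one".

Ugo free: 07:30-11:55, 12:45-14:25, 14:50-16:45, 17:50-18:25.
Beatriz free: 08:35-09:05, 09:15-10:10, 12:10-13:25, 18:15-20:25.
Lila free: 10:40-11:50, 13:55-14:50, 16:05-20:15.
Ximena free: 12:05-14:00 (invert busy blocks within the working day).
Keanu free: 07:15-11:45, 18:30-19:05.
Ugo: free for 13:10-13:50. Beatriz: not fully free for 13:10-13:50. Lila: not fully free for 13:10-13:50. Ximena: free for 13:10-13:50. Keanu: not fully free for 13:10-13:50.

Beatriz, Keanu, Lila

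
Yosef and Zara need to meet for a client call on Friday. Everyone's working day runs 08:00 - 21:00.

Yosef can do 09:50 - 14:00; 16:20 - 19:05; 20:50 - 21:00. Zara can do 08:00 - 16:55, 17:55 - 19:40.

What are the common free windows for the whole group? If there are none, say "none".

09:50-14:00, 16:20-16:55, 17:55-19:05

Yosef ∩ Zara: 09:50-14:00, 16:20-16:55, 17:55-19:05.
So the common availability across everyone is 09:50-14:00, 16:20-16:55, 17:55-19:05.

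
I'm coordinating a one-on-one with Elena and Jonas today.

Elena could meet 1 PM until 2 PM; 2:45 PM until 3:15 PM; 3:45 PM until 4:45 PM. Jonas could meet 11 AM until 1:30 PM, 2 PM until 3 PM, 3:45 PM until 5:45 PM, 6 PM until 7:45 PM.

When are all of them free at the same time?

Elena ∩ Jonas: 13:00-13:30, 14:45-15:00, 15:45-16:45.
Those are the intersection windows.

13:00-13:30, 14:45-15:00, 15:45-16:45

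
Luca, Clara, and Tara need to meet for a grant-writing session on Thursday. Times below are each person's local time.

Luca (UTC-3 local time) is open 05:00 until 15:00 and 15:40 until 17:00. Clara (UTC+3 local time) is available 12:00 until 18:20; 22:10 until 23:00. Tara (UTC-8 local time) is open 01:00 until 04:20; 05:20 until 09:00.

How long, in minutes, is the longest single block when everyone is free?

Luca in UTC: 08:00-18:00, 18:40-20:00 (add 3h to convert from UTC-3).
Clara in UTC: 09:00-15:20, 19:10-20:00 (subtract 3h to convert from UTC+3).
Tara in UTC: 09:00-12:20, 13:20-17:00 (add 8h to convert from UTC-8).
Luca ∩ Clara: 09:00-15:20, 19:10-20:00.
Luca ∩ Clara ∩ Tara: 09:00-12:20, 13:20-15:20.
The longest is 09:00-12:20 at 200 minutes.

200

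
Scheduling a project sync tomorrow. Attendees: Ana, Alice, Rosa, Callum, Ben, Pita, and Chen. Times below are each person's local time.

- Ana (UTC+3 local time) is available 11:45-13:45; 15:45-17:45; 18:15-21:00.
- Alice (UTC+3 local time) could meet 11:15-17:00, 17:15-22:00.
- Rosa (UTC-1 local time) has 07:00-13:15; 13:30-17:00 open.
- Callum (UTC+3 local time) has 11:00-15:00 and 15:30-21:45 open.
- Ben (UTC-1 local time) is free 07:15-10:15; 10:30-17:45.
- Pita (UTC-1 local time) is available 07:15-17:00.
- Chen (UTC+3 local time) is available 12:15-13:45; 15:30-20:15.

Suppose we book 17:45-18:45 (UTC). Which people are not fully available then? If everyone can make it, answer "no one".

Ana in UTC: 08:45-10:45, 12:45-14:45, 15:15-18:00 (subtract 3h to convert from UTC+3).
Alice in UTC: 08:15-14:00, 14:15-19:00 (subtract 3h to convert from UTC+3).
Rosa in UTC: 08:00-14:15, 14:30-18:00 (add 1h to convert from UTC-1).
Callum in UTC: 08:00-12:00, 12:30-18:45 (subtract 3h to convert from UTC+3).
Ben in UTC: 08:15-11:15, 11:30-18:45 (add 1h to convert from UTC-1).
Pita in UTC: 08:15-18:00 (add 1h to convert from UTC-1).
Chen in UTC: 09:15-10:45, 12:30-17:15 (subtract 3h to convert from UTC+3).
Ana: not fully free for 17:45-18:45. Alice: free for 17:45-18:45. Rosa: not fully free for 17:45-18:45. Callum: free for 17:45-18:45. Ben: free for 17:45-18:45. Pita: not fully free for 17:45-18:45. Chen: not fully free for 17:45-18:45.

Ana, Chen, Pita, Rosa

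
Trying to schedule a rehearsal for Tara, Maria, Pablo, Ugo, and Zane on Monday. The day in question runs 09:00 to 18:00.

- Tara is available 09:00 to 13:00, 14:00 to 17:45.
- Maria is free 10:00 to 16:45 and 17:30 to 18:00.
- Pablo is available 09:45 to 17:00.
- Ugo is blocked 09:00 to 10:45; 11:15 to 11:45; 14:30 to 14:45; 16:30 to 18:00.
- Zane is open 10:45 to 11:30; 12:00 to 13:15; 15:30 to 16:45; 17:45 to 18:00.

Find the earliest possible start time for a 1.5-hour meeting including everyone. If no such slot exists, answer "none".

none

Tara free: 09:00-13:00, 14:00-17:45.
Maria free: 10:00-16:45, 17:30-18:00.
Pablo free: 09:45-17:00.
Ugo free: 10:45-11:15, 11:45-14:30, 14:45-16:30 (invert busy blocks within the working day).
Zane free: 10:45-11:30, 12:00-13:15, 15:30-16:45, 17:45-18:00.
Tara ∩ Maria: 10:00-13:00, 14:00-16:45, 17:30-17:45.
Tara ∩ Maria ∩ Pablo: 10:00-13:00, 14:00-16:45.
Tara ∩ Maria ∩ Pablo ∩ Ugo: 10:45-11:15, 11:45-13:00, 14:00-14:30, 14:45-16:30.
Tara ∩ Maria ∩ Pablo ∩ Ugo ∩ Zane: 10:45-11:15, 12:00-13:00, 15:30-16:30.
No common window is at least 90 minutes long.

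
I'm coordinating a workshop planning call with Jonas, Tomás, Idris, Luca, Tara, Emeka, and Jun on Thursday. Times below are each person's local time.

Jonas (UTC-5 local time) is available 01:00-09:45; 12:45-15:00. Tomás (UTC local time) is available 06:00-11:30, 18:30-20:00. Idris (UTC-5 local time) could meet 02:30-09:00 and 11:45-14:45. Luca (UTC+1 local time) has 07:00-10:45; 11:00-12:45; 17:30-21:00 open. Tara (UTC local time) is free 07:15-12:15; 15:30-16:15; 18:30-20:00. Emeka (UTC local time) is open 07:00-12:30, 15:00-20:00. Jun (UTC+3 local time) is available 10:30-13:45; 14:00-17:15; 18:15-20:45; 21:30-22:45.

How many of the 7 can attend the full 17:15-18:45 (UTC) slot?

Jonas in UTC: 06:00-14:45, 17:45-20:00 (add 5h to convert from UTC-5).
Tomás in UTC: 06:00-11:30, 18:30-20:00.
Idris in UTC: 07:30-14:00, 16:45-19:45 (add 5h to convert from UTC-5).
Luca in UTC: 06:00-09:45, 10:00-11:45, 16:30-20:00 (subtract 1h to convert from UTC+1).
Tara in UTC: 07:15-12:15, 15:30-16:15, 18:30-20:00.
Emeka in UTC: 07:00-12:30, 15:00-20:00.
Jun in UTC: 07:30-10:45, 11:00-14:15, 15:15-17:45, 18:30-19:45 (subtract 3h to convert from UTC+3).
Idris, Luca, and Emeka can make the full 17:15-18:45 slot — that's 3.

3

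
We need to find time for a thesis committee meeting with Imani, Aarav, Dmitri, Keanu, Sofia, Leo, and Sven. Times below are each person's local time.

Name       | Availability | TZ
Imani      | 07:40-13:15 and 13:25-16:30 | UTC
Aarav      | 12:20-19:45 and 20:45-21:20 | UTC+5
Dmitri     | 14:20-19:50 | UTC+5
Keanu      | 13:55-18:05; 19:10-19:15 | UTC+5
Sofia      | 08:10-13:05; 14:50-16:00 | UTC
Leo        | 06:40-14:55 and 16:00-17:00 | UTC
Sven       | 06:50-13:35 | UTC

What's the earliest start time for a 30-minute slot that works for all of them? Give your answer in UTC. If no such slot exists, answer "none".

09:20

Imani in UTC: 07:40-13:15, 13:25-16:30.
Aarav in UTC: 07:20-14:45, 15:45-16:20 (subtract 5h to convert from UTC+5).
Dmitri in UTC: 09:20-14:50 (subtract 5h to convert from UTC+5).
Keanu in UTC: 08:55-13:05, 14:10-14:15 (subtract 5h to convert from UTC+5).
Sofia in UTC: 08:10-13:05, 14:50-16:00.
Leo in UTC: 06:40-14:55, 16:00-17:00.
Sven in UTC: 06:50-13:35.
Imani ∩ Aarav: 07:40-13:15, 13:25-14:45, 15:45-16:20.
Imani ∩ Aarav ∩ Dmitri: 09:20-13:15, 13:25-14:45.
Imani ∩ Aarav ∩ Dmitri ∩ Keanu: 09:20-13:05, 14:10-14:15.
Imani ∩ Aarav ∩ Dmitri ∩ Keanu ∩ Sofia: 09:20-13:05.
Imani ∩ Aarav ∩ Dmitri ∩ Keanu ∩ Sofia ∩ Leo: 09:20-13:05.
Imani ∩ Aarav ∩ Dmitri ∩ Keanu ∩ Sofia ∩ Leo ∩ Sven: 09:20-13:05.
So the common availability across everyone is 09:20-13:05.
The first common window of at least 30 minutes is 09:20-13:05, so the earliest start is 09:20.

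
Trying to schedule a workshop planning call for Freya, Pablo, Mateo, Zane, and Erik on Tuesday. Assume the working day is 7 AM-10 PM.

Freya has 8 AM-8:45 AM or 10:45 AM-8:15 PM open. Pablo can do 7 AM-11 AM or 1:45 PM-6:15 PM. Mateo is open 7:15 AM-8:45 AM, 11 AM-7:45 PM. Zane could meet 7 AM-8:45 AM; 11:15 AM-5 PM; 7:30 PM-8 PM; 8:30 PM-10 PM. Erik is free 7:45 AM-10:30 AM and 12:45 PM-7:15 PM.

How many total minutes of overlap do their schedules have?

Freya ∩ Pablo: 08:00-08:45, 10:45-11:00, 13:45-18:15.
Freya ∩ Pablo ∩ Mateo: 08:00-08:45, 13:45-18:15.
Freya ∩ Pablo ∩ Mateo ∩ Zane: 08:00-08:45, 13:45-17:00.
Freya ∩ Pablo ∩ Mateo ∩ Zane ∩ Erik: 08:00-08:45, 13:45-17:00.
Summing the common windows: 45 + 195 = 240 minutes.

240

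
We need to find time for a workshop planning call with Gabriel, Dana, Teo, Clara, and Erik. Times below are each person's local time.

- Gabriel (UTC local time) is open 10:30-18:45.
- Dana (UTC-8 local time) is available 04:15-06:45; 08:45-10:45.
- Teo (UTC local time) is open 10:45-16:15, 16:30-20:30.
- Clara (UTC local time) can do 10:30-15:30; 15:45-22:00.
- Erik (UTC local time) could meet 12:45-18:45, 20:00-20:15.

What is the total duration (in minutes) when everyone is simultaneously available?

240

Gabriel in UTC: 10:30-18:45.
Dana in UTC: 12:15-14:45, 16:45-18:45 (add 8h to convert from UTC-8).
Teo in UTC: 10:45-16:15, 16:30-20:30.
Clara in UTC: 10:30-15:30, 15:45-22:00.
Erik in UTC: 12:45-18:45, 20:00-20:15.
Gabriel ∩ Dana: 12:15-14:45, 16:45-18:45.
Gabriel ∩ Dana ∩ Teo: 12:15-14:45, 16:45-18:45.
Gabriel ∩ Dana ∩ Teo ∩ Clara: 12:15-14:45, 16:45-18:45.
Gabriel ∩ Dana ∩ Teo ∩ Clara ∩ Erik: 12:45-14:45, 16:45-18:45.
Summing the common windows: 120 + 120 = 240 minutes.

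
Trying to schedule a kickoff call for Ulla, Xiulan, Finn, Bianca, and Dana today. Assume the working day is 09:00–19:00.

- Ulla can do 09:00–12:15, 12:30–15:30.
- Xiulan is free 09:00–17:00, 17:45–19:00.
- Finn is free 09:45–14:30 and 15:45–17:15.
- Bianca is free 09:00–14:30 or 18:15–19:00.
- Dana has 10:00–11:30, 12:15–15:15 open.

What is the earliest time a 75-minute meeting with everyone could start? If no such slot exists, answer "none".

Ulla ∩ Xiulan: 09:00-12:15, 12:30-15:30.
Ulla ∩ Xiulan ∩ Finn: 09:45-12:15, 12:30-14:30.
Ulla ∩ Xiulan ∩ Finn ∩ Bianca: 09:45-12:15, 12:30-14:30.
Ulla ∩ Xiulan ∩ Finn ∩ Bianca ∩ Dana: 10:00-11:30, 12:30-14:30.
So the common availability across everyone is 10:00-11:30, 12:30-14:30.
The first common window of at least 75 minutes is 10:00-11:30, so the earliest start is 10:00.

10:00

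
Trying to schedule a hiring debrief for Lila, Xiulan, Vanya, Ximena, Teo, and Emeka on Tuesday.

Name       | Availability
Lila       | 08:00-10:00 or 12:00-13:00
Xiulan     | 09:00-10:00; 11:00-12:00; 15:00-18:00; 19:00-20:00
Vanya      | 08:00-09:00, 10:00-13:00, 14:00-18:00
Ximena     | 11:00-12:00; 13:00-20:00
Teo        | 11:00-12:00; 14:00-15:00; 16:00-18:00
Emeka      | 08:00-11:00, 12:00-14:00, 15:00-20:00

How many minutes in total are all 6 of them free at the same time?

Lila ∩ Xiulan: 09:00-10:00.
Lila ∩ Xiulan ∩ Vanya: ∅.
Lila ∩ Xiulan ∩ Vanya ∩ Ximena: ∅.
Lila ∩ Xiulan ∩ Vanya ∩ Ximena ∩ Teo: ∅.
Lila ∩ Xiulan ∩ Vanya ∩ Ximena ∩ Teo ∩ Emeka: ∅.
There is no time when everyone is free.
There is no common window, so the total is 0 minutes.

0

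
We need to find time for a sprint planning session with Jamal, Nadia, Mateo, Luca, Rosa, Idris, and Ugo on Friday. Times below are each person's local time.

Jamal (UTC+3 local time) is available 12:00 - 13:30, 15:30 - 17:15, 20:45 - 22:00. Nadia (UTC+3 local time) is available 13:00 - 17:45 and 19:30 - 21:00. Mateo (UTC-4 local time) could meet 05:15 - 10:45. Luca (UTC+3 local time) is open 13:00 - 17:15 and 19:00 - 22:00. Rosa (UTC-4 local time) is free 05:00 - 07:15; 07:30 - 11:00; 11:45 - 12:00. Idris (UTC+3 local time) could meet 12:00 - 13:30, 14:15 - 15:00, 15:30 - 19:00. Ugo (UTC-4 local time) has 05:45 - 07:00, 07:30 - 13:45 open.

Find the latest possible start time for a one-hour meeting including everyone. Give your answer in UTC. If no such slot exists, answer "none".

Jamal in UTC: 09:00-10:30, 12:30-14:15, 17:45-19:00 (subtract 3h to convert from UTC+3).
Nadia in UTC: 10:00-14:45, 16:30-18:00 (subtract 3h to convert from UTC+3).
Mateo in UTC: 09:15-14:45 (add 4h to convert from UTC-4).
Luca in UTC: 10:00-14:15, 16:00-19:00 (subtract 3h to convert from UTC+3).
Rosa in UTC: 09:00-11:15, 11:30-15:00, 15:45-16:00 (add 4h to convert from UTC-4).
Idris in UTC: 09:00-10:30, 11:15-12:00, 12:30-16:00 (subtract 3h to convert from UTC+3).
Ugo in UTC: 09:45-11:00, 11:30-17:45 (add 4h to convert from UTC-4).
Jamal ∩ Nadia: 10:00-10:30, 12:30-14:15, 17:45-18:00.
Jamal ∩ Nadia ∩ Mateo: 10:00-10:30, 12:30-14:15.
Jamal ∩ Nadia ∩ Mateo ∩ Luca: 10:00-10:30, 12:30-14:15.
Jamal ∩ Nadia ∩ Mateo ∩ Luca ∩ Rosa: 10:00-10:30, 12:30-14:15.
Jamal ∩ Nadia ∩ Mateo ∩ Luca ∩ Rosa ∩ Idris: 10:00-10:30, 12:30-14:15.
Jamal ∩ Nadia ∩ Mateo ∩ Luca ∩ Rosa ∩ Idris ∩ Ugo: 10:00-10:30, 12:30-14:15.
The last common window of at least 60 minutes is 12:30-14:15; a 60-minute meeting can start as late as 13:15 and still end by 14:15.

13:15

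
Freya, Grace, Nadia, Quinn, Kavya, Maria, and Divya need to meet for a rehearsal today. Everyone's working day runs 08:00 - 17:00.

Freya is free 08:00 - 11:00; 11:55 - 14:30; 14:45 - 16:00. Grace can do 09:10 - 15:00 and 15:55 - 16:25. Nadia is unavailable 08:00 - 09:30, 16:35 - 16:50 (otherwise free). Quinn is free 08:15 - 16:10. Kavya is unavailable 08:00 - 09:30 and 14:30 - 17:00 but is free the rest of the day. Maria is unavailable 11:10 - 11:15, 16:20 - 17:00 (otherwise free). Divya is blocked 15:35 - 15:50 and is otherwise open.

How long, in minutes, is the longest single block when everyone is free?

Freya free: 08:00-11:00, 11:55-14:30, 14:45-16:00.
Grace free: 09:10-15:00, 15:55-16:25.
Nadia free: 09:30-16:35, 16:50-17:00 (invert busy blocks within the working day).
Quinn free: 08:15-16:10.
Kavya free: 09:30-14:30 (invert busy blocks within the working day).
Maria free: 08:00-11:10, 11:15-16:20 (invert busy blocks within the working day).
Divya free: 08:00-15:35, 15:50-17:00 (invert busy blocks within the working day).
Freya ∩ Grace: 09:10-11:00, 11:55-14:30, 14:45-15:00, 15:55-16:00.
Freya ∩ Grace ∩ Nadia: 09:30-11:00, 11:55-14:30, 14:45-15:00, 15:55-16:00.
Freya ∩ Grace ∩ Nadia ∩ Quinn: 09:30-11:00, 11:55-14:30, 14:45-15:00, 15:55-16:00.
Freya ∩ Grace ∩ Nadia ∩ Quinn ∩ Kavya: 09:30-11:00, 11:55-14:30.
Freya ∩ Grace ∩ Nadia ∩ Quinn ∩ Kavya ∩ Maria: 09:30-11:00, 11:55-14:30.
Freya ∩ Grace ∩ Nadia ∩ Quinn ∩ Kavya ∩ Maria ∩ Divya: 09:30-11:00, 11:55-14:30.
Those are the intersection windows.
The longest is 11:55-14:30 at 155 minutes.

155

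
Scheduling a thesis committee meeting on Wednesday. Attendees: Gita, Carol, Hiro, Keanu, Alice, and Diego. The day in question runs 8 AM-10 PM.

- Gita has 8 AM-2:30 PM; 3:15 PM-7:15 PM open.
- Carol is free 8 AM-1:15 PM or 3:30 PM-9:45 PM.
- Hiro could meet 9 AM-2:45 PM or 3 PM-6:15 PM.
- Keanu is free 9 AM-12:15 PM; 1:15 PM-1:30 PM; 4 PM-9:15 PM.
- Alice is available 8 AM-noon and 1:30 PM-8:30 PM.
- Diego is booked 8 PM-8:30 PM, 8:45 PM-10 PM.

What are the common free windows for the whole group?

09:00-12:00, 16:00-18:15

Gita free: 08:00-14:30, 15:15-19:15.
Carol free: 08:00-13:15, 15:30-21:45.
Hiro free: 09:00-14:45, 15:00-18:15.
Keanu free: 09:00-12:15, 13:15-13:30, 16:00-21:15.
Alice free: 08:00-12:00, 13:30-20:30.
Diego free: 08:00-20:00, 20:30-20:45 (invert busy blocks within the working day).
Gita ∩ Carol: 08:00-13:15, 15:30-19:15.
Gita ∩ Carol ∩ Hiro: 09:00-13:15, 15:30-18:15.
Gita ∩ Carol ∩ Hiro ∩ Keanu: 09:00-12:15, 16:00-18:15.
Gita ∩ Carol ∩ Hiro ∩ Keanu ∩ Alice: 09:00-12:00, 16:00-18:15.
Gita ∩ Carol ∩ Hiro ∩ Keanu ∩ Alice ∩ Diego: 09:00-12:00, 16:00-18:15.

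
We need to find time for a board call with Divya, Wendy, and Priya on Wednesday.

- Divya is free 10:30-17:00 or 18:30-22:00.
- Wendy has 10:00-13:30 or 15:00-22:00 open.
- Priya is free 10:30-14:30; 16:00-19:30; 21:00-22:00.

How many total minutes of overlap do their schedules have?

Divya ∩ Wendy: 10:30-13:30, 15:00-17:00, 18:30-22:00.
Divya ∩ Wendy ∩ Priya: 10:30-13:30, 16:00-17:00, 18:30-19:30, 21:00-22:00.
Summing the common windows: 180 + 60 + 60 + 60 = 360 minutes.

360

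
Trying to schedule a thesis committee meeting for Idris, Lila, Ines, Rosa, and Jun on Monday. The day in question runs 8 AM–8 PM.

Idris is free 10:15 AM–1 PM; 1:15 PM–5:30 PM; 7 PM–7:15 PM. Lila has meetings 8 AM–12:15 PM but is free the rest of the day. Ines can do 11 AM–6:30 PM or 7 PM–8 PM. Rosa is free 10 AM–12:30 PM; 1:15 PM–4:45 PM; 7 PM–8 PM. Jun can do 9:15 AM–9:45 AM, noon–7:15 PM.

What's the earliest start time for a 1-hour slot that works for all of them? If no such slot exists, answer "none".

Idris free: 10:15-13:00, 13:15-17:30, 19:00-19:15.
Lila free: 12:15-20:00 (invert busy blocks within the working day).
Ines free: 11:00-18:30, 19:00-20:00.
Rosa free: 10:00-12:30, 13:15-16:45, 19:00-20:00.
Jun free: 09:15-09:45, 12:00-19:15.
Idris ∩ Lila: 12:15-13:00, 13:15-17:30, 19:00-19:15.
Idris ∩ Lila ∩ Ines: 12:15-13:00, 13:15-17:30, 19:00-19:15.
Idris ∩ Lila ∩ Ines ∩ Rosa: 12:15-12:30, 13:15-16:45, 19:00-19:15.
Idris ∩ Lila ∩ Ines ∩ Rosa ∩ Jun: 12:15-12:30, 13:15-16:45, 19:00-19:15.
The first common window of at least 60 minutes is 13:15-16:45, so the earliest start is 13:15.

13:15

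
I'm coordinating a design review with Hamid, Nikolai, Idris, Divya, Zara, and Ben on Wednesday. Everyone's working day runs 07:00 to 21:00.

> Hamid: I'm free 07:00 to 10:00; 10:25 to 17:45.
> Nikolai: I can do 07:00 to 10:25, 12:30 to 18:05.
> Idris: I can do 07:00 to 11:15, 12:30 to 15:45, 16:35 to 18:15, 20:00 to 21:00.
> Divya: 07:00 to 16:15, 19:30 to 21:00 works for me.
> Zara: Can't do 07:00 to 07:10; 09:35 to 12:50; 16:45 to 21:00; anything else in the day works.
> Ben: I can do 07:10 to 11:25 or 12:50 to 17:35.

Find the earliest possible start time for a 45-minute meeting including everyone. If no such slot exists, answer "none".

07:10

Hamid free: 07:00-10:00, 10:25-17:45.
Nikolai free: 07:00-10:25, 12:30-18:05.
Idris free: 07:00-11:15, 12:30-15:45, 16:35-18:15, 20:00-21:00.
Divya free: 07:00-16:15, 19:30-21:00.
Zara free: 07:10-09:35, 12:50-16:45 (invert busy blocks within the working day).
Ben free: 07:10-11:25, 12:50-17:35.
Hamid ∩ Nikolai: 07:00-10:00, 12:30-17:45.
Hamid ∩ Nikolai ∩ Idris: 07:00-10:00, 12:30-15:45, 16:35-17:45.
Hamid ∩ Nikolai ∩ Idris ∩ Divya: 07:00-10:00, 12:30-15:45.
Hamid ∩ Nikolai ∩ Idris ∩ Divya ∩ Zara: 07:10-09:35, 12:50-15:45.
Hamid ∩ Nikolai ∩ Idris ∩ Divya ∩ Zara ∩ Ben: 07:10-09:35, 12:50-15:45.
The first common window of at least 45 minutes is 07:10-09:35, so the earliest start is 07:10.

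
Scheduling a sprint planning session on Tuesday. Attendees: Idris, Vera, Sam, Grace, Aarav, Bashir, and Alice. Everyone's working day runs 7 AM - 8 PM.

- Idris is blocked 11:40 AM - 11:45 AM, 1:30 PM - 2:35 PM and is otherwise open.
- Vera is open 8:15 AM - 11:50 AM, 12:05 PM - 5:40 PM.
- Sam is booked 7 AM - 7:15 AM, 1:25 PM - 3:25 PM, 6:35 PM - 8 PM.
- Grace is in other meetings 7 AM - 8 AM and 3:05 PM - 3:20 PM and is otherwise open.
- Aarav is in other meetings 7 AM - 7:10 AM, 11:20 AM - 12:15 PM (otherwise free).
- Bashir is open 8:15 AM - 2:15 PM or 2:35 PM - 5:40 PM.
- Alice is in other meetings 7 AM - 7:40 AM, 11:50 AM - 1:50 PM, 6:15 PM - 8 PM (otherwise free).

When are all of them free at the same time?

Idris free: 07:00-11:40, 11:45-13:30, 14:35-20:00 (invert busy blocks within the working day).
Vera free: 08:15-11:50, 12:05-17:40.
Sam free: 07:15-13:25, 15:25-18:35 (invert busy blocks within the working day).
Grace free: 08:00-15:05, 15:20-20:00 (invert busy blocks within the working day).
Aarav free: 07:10-11:20, 12:15-20:00 (invert busy blocks within the working day).
Bashir free: 08:15-14:15, 14:35-17:40.
Alice free: 07:40-11:50, 13:50-18:15 (invert busy blocks within the working day).
Idris ∩ Vera: 08:15-11:40, 11:45-11:50, 12:05-13:30, 14:35-17:40.
Idris ∩ Vera ∩ Sam: 08:15-11:40, 11:45-11:50, 12:05-13:25, 15:25-17:40.
Idris ∩ Vera ∩ Sam ∩ Grace: 08:15-11:40, 11:45-11:50, 12:05-13:25, 15:25-17:40.
Idris ∩ Vera ∩ Sam ∩ Grace ∩ Aarav: 08:15-11:20, 12:15-13:25, 15:25-17:40.
Idris ∩ Vera ∩ Sam ∩ Grace ∩ Aarav ∩ Bashir: 08:15-11:20, 12:15-13:25, 15:25-17:40.
Idris ∩ Vera ∩ Sam ∩ Grace ∩ Aarav ∩ Bashir ∩ Alice: 08:15-11:20, 15:25-17:40.

08:15-11:20, 15:25-17:40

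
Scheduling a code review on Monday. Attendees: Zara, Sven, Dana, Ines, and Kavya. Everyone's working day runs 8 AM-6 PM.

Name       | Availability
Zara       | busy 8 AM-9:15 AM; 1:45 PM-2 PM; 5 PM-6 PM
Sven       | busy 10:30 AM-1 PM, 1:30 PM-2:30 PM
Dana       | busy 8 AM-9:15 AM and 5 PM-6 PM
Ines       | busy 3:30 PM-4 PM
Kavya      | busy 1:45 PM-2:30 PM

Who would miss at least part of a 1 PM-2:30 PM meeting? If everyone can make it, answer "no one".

Zara free: 09:15-13:45, 14:00-17:00 (invert busy blocks within the working day).
Sven free: 08:00-10:30, 13:00-13:30, 14:30-18:00 (invert busy blocks within the working day).
Dana free: 09:15-17:00 (invert busy blocks within the working day).
Ines free: 08:00-15:30, 16:00-18:00 (invert busy blocks within the working day).
Kavya free: 08:00-13:45, 14:30-18:00 (invert busy blocks within the working day).
Zara: not fully free for 13:00-14:30. Sven: not fully free for 13:00-14:30. Dana: free for 13:00-14:30. Ines: free for 13:00-14:30. Kavya: not fully free for 13:00-14:30.

Kavya, Sven, Zara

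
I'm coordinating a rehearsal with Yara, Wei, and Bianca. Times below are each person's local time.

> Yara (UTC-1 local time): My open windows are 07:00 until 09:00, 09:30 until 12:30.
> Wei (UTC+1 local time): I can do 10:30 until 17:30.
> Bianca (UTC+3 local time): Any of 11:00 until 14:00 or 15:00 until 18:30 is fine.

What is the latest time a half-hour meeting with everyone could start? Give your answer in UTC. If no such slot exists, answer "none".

Yara in UTC: 08:00-10:00, 10:30-13:30 (add 1h to convert from UTC-1).
Wei in UTC: 09:30-16:30 (subtract 1h to convert from UTC+1).
Bianca in UTC: 08:00-11:00, 12:00-15:30 (subtract 3h to convert from UTC+3).
Yara ∩ Wei: 09:30-10:00, 10:30-13:30.
Yara ∩ Wei ∩ Bianca: 09:30-10:00, 10:30-11:00, 12:00-13:30.
The last common window of at least 30 minutes is 12:00-13:30; a 30-minute meeting can start as late as 13:00 and still end by 13:30.

13:00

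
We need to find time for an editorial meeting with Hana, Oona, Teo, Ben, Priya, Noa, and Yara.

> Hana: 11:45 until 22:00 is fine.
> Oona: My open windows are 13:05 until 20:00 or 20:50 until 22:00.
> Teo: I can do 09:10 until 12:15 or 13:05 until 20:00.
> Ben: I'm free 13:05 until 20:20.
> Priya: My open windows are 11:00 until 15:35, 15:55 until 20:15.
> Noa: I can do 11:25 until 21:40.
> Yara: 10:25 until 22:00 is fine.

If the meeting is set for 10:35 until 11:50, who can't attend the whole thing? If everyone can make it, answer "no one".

Hana: not fully free for 10:35-11:50. Oona: not fully free for 10:35-11:50. Teo: free for 10:35-11:50. Ben: not fully free for 10:35-11:50. Priya: not fully free for 10:35-11:50. Noa: not fully free for 10:35-11:50. Yara: free for 10:35-11:50.

Ben, Hana, Noa, Oona, Priya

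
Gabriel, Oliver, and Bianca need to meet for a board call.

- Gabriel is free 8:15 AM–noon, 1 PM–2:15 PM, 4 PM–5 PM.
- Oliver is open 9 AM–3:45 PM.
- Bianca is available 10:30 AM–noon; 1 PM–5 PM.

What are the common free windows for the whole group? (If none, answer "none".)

10:30-12:00, 13:00-14:15

Gabriel ∩ Oliver: 09:00-12:00, 13:00-14:15.
Gabriel ∩ Oliver ∩ Bianca: 10:30-12:00, 13:00-14:15.
Those are the intersection windows.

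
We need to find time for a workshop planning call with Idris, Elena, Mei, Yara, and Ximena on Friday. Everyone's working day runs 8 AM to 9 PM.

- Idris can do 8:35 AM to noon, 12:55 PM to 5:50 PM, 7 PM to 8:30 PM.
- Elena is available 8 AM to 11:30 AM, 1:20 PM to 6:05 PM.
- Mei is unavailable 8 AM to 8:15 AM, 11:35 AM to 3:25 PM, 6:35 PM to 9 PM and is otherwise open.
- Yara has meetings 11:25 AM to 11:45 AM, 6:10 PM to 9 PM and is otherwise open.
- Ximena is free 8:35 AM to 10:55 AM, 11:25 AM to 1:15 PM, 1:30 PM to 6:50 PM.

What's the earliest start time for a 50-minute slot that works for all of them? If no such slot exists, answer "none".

08:35

Idris free: 08:35-12:00, 12:55-17:50, 19:00-20:30.
Elena free: 08:00-11:30, 13:20-18:05.
Mei free: 08:15-11:35, 15:25-18:35 (invert busy blocks within the working day).
Yara free: 08:00-11:25, 11:45-18:10 (invert busy blocks within the working day).
Ximena free: 08:35-10:55, 11:25-13:15, 13:30-18:50.
Idris ∩ Elena: 08:35-11:30, 13:20-17:50.
Idris ∩ Elena ∩ Mei: 08:35-11:30, 15:25-17:50.
Idris ∩ Elena ∩ Mei ∩ Yara: 08:35-11:25, 15:25-17:50.
Idris ∩ Elena ∩ Mei ∩ Yara ∩ Ximena: 08:35-10:55, 15:25-17:50.
Those are the intersection windows.
The first common window of at least 50 minutes is 08:35-10:55, so the earliest start is 08:35.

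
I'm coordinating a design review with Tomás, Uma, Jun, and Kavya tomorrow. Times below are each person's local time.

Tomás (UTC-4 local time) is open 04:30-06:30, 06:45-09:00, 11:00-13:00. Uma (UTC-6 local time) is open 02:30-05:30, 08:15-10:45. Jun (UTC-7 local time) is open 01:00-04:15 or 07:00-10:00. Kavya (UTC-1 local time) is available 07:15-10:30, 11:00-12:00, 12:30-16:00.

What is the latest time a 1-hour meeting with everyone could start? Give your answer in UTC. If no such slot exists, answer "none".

15:45

Tomás in UTC: 08:30-10:30, 10:45-13:00, 15:00-17:00 (add 4h to convert from UTC-4).
Uma in UTC: 08:30-11:30, 14:15-16:45 (add 6h to convert from UTC-6).
Jun in UTC: 08:00-11:15, 14:00-17:00 (add 7h to convert from UTC-7).
Kavya in UTC: 08:15-11:30, 12:00-13:00, 13:30-17:00 (add 1h to convert from UTC-1).
Tomás ∩ Uma: 08:30-10:30, 10:45-11:30, 15:00-16:45.
Tomás ∩ Uma ∩ Jun: 08:30-10:30, 10:45-11:15, 15:00-16:45.
Tomás ∩ Uma ∩ Jun ∩ Kavya: 08:30-10:30, 10:45-11:15, 15:00-16:45.
So the common availability across everyone is 08:30-10:30, 10:45-11:15, 15:00-16:45.
The last common window of at least 60 minutes is 15:00-16:45; a 60-minute meeting can start as late as 15:45 and still end by 16:45.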